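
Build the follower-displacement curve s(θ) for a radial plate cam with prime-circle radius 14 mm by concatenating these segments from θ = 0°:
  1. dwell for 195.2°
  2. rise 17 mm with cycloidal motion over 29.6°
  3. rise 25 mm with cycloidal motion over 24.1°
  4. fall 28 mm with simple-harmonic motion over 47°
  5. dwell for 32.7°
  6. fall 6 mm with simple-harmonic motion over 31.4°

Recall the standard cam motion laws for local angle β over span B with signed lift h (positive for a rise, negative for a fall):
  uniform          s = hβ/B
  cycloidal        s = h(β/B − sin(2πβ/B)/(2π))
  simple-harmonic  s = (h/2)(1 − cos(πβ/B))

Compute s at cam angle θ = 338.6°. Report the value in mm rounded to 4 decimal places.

seg 1 [0°–195.2°] dwell: s stays 0.0000
seg 2 [195.2°–224.8°] cycloidal, h=17: full span → s += 17 → s = 17.0000
seg 3 [224.8°–248.9°] cycloidal, h=25: full span → s += 25 → s = 42.0000
seg 4 [248.9°–295.9°] simple-harmonic, h=-28: full span → s += -28 → s = 14.0000
seg 5 [295.9°–328.6°] dwell: s stays 14.0000
seg 6 [328.6°–360°] simple-harmonic, h=-6: θ=338.6° here. β=10, B=31.4. -6/2·(1 − cos(π·0.3185)) = -1.3804 → s = 12.6196

12.6196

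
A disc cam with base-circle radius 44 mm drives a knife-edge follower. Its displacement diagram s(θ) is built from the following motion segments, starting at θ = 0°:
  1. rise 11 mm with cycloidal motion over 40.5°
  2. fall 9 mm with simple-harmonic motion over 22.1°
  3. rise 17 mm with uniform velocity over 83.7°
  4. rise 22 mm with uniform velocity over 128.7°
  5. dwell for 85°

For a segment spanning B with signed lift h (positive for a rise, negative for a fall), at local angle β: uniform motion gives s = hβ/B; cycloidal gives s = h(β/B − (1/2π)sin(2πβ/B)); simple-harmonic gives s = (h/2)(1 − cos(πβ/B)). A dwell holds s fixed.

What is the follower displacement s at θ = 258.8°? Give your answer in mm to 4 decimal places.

seg 1 [0°–40.5°] cycloidal, h=11: full span → s += 11 → s = 11.0000
seg 2 [40.5°–62.6°] simple-harmonic, h=-9: full span → s += -9 → s = 2.0000
seg 3 [62.6°–146.3°] uniform, h=17: full span → s += 17 → s = 19.0000
seg 4 [146.3°–275°] uniform, h=22: θ=258.8° here. β=112.5, B=128.7. 22·112.5/128.7 = 19.2308 → s = 38.2308

38.2308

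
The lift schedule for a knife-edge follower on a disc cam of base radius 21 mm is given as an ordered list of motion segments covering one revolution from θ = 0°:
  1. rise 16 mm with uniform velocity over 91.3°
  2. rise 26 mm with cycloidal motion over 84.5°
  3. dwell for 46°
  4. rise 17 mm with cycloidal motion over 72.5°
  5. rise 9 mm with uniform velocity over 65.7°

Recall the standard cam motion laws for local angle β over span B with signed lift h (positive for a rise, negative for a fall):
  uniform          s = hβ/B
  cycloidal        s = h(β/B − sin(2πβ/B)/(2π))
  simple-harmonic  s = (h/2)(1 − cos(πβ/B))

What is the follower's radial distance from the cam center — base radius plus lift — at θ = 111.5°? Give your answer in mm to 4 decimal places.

seg 1 [0°–91.3°] uniform, h=16: full span → s += 16 → s = 16.0000
seg 2 [91.3°–175.8°] cycloidal, h=26: θ=111.5° here. β=20.2, B=84.5. 26·(0.2391 − sin(2π·0.2391)/(2π)) = 2.0871 → s = 18.0871
radial distance = base radius + s = 21 + 18.0871 = 39.0871

39.0871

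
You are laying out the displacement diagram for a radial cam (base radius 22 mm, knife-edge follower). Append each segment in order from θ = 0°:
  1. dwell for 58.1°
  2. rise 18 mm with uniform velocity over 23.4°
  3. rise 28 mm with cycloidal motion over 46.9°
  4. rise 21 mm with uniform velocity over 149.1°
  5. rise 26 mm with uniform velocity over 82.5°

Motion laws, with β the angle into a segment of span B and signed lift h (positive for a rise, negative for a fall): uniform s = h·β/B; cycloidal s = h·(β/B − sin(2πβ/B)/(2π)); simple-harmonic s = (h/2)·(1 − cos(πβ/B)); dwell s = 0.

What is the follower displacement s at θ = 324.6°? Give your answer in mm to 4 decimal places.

seg 1 [0°–58.1°] dwell: s stays 0.0000
seg 2 [58.1°–81.5°] uniform, h=18: full span → s += 18 → s = 18.0000
seg 3 [81.5°–128.4°] cycloidal, h=28: full span → s += 28 → s = 46.0000
seg 4 [128.4°–277.5°] uniform, h=21: full span → s += 21 → s = 67.0000
seg 5 [277.5°–360°] uniform, h=26: θ=324.6° here. β=47.1, B=82.5. 26·47.1/82.5 = 14.8436 → s = 81.8436

81.8436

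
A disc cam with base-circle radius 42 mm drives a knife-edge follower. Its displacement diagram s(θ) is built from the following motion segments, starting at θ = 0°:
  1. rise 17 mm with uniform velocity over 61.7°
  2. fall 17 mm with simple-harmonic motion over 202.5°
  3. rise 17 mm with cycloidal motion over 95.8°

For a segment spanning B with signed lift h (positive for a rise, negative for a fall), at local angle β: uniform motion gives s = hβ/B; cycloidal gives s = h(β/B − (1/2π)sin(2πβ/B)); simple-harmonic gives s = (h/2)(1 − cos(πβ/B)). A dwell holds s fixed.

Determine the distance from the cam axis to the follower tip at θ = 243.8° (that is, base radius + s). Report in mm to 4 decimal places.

seg 1 [0°–61.7°] uniform, h=17: full span → s += 17 → s = 17.0000
seg 2 [61.7°–264.2°] simple-harmonic, h=-17: θ=243.8° here. β=182.1, B=202.5. -17/2·(1 − cos(π·0.8993)) = -16.5778 → s = 0.4222
radial distance = base radius + s = 42 + 0.4222 = 42.4222

42.4222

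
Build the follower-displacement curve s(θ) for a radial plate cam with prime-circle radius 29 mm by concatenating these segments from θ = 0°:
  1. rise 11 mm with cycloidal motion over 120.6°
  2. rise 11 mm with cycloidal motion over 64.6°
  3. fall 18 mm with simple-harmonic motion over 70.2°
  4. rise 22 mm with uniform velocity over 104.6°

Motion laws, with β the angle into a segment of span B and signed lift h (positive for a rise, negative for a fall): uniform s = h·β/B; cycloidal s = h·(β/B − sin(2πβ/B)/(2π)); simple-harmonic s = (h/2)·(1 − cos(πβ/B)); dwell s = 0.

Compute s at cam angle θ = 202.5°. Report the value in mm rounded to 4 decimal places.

seg 1 [0°–120.6°] cycloidal, h=11: full span → s += 11 → s = 11.0000
seg 2 [120.6°–185.2°] cycloidal, h=11: full span → s += 11 → s = 22.0000
seg 3 [185.2°–255.4°] simple-harmonic, h=-18: θ=202.5° here. β=17.3, B=70.2. -18/2·(1 − cos(π·0.2464)) = -2.5652 → s = 19.4348

19.4348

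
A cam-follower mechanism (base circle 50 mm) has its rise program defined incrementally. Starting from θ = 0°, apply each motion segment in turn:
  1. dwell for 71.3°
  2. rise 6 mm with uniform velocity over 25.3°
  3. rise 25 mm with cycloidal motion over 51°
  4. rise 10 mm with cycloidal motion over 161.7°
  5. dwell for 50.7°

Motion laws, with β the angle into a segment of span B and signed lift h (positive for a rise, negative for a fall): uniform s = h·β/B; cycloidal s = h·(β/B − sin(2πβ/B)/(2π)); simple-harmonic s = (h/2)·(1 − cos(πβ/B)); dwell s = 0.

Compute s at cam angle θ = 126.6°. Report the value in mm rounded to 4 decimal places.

seg 1 [0°–71.3°] dwell: s stays 0.0000
seg 2 [71.3°–96.6°] uniform, h=6: full span → s += 6 → s = 6.0000
seg 3 [96.6°–147.6°] cycloidal, h=25: θ=126.6° here. β=30, B=51. 25·(0.5882 − sin(2π·0.5882)/(2π)) = 16.8005 → s = 22.8005

22.8005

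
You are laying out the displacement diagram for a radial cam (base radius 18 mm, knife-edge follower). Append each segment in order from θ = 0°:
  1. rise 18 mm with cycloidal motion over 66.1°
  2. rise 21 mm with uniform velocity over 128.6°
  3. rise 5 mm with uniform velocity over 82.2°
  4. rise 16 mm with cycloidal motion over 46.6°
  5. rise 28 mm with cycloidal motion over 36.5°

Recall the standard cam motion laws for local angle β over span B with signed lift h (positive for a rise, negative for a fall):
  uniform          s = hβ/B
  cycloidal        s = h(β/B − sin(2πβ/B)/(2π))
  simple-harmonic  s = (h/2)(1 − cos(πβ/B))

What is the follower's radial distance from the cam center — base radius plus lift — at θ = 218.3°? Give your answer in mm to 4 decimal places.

seg 1 [0°–66.1°] cycloidal, h=18: full span → s += 18 → s = 18.0000
seg 2 [66.1°–194.7°] uniform, h=21: full span → s += 21 → s = 39.0000
seg 3 [194.7°–276.9°] uniform, h=5: θ=218.3° here. β=23.6, B=82.2. 5·23.6/82.2 = 1.4355 → s = 40.4355
radial distance = base radius + s = 18 + 40.4355 = 58.4355

58.4355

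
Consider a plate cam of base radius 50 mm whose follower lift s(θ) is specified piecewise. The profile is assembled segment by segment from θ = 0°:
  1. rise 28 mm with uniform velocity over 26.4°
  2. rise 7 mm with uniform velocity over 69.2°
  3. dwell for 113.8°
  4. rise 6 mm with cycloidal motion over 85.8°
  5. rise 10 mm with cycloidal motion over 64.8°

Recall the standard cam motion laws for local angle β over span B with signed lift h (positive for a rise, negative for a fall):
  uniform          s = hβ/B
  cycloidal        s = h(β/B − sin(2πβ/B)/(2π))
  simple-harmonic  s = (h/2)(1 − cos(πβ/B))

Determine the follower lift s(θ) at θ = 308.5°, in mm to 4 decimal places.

seg 1 [0°–26.4°] uniform, h=28: full span → s += 28 → s = 28.0000
seg 2 [26.4°–95.6°] uniform, h=7: full span → s += 7 → s = 35.0000
seg 3 [95.6°–209.4°] dwell: s stays 35.0000
seg 4 [209.4°–295.2°] cycloidal, h=6: full span → s += 6 → s = 41.0000
seg 5 [295.2°–360°] cycloidal, h=10: θ=308.5° here. β=13.3, B=64.8. 10·(0.2052 − sin(2π·0.2052)/(2π)) = 0.5234 → s = 41.5234

41.5234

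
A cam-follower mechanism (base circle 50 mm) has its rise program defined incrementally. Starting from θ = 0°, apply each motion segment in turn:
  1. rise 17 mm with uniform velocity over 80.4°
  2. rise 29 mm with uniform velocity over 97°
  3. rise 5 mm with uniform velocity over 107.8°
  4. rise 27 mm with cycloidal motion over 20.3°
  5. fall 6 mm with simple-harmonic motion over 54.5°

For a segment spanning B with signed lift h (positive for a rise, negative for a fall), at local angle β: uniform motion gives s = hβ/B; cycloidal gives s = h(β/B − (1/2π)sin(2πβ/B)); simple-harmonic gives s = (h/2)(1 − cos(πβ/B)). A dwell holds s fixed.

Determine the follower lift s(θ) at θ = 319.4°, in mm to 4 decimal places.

seg 1 [0°–80.4°] uniform, h=17: full span → s += 17 → s = 17.0000
seg 2 [80.4°–177.4°] uniform, h=29: full span → s += 29 → s = 46.0000
seg 3 [177.4°–285.2°] uniform, h=5: full span → s += 5 → s = 51.0000
seg 4 [285.2°–305.5°] cycloidal, h=27: full span → s += 27 → s = 78.0000
seg 5 [305.5°–360°] simple-harmonic, h=-6: θ=319.4° here. β=13.9, B=54.5. -6/2·(1 − cos(π·0.2550)) = -0.9126 → s = 77.0874

77.0874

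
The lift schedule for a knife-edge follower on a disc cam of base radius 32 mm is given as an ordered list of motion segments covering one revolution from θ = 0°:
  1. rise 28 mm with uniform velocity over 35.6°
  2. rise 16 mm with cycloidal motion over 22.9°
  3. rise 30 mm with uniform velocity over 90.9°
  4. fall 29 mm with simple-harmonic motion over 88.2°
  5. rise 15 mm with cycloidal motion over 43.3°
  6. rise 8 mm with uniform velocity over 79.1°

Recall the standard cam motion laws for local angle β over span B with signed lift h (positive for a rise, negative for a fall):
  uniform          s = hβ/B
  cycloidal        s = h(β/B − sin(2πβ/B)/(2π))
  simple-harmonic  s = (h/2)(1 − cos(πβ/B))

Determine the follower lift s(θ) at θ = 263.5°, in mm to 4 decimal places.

seg 1 [0°–35.6°] uniform, h=28: full span → s += 28 → s = 28.0000
seg 2 [35.6°–58.5°] cycloidal, h=16: full span → s += 16 → s = 44.0000
seg 3 [58.5°–149.4°] uniform, h=30: full span → s += 30 → s = 74.0000
seg 4 [149.4°–237.6°] simple-harmonic, h=-29: full span → s += -29 → s = 45.0000
seg 5 [237.6°–280.9°] cycloidal, h=15: θ=263.5° here. β=25.9, B=43.3. 15·(0.5982 − sin(2π·0.5982)/(2π)) = 10.3530 → s = 55.3530

55.3530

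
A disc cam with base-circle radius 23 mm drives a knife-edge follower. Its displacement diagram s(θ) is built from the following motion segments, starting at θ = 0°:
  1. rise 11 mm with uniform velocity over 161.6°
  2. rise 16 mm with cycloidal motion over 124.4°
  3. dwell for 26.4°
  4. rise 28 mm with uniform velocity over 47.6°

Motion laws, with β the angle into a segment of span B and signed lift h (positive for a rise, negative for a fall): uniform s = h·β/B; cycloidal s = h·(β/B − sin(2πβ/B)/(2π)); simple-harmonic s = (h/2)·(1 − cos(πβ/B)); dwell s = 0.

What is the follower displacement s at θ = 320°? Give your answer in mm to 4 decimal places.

seg 1 [0°–161.6°] uniform, h=11: full span → s += 11 → s = 11.0000
seg 2 [161.6°–286°] cycloidal, h=16: full span → s += 16 → s = 27.0000
seg 3 [286°–312.4°] dwell: s stays 27.0000
seg 4 [312.4°–360°] uniform, h=28: θ=320° here. β=7.6, B=47.6. 28·7.6/47.6 = 4.4706 → s = 31.4706

31.4706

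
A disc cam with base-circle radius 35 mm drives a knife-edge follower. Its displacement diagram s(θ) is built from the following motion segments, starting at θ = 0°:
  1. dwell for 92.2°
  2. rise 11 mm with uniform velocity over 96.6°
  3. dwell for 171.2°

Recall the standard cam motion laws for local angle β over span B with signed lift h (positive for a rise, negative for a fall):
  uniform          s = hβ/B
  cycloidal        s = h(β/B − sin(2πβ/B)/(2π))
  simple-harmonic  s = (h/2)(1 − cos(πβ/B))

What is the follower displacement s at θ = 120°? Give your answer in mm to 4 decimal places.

seg 1 [0°–92.2°] dwell: s stays 0.0000
seg 2 [92.2°–188.8°] uniform, h=11: θ=120° here. β=27.8, B=96.6. 11·27.8/96.6 = 3.1656 → s = 3.1656

3.1656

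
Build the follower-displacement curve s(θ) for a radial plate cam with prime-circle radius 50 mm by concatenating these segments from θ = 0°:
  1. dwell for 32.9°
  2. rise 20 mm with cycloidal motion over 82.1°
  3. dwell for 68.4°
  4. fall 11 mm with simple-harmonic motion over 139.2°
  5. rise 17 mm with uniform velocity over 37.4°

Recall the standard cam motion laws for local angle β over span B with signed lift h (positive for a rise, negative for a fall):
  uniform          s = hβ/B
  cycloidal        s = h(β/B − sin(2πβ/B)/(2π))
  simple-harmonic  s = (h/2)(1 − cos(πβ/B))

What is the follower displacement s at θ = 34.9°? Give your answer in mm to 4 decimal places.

seg 1 [0°–32.9°] dwell: s stays 0.0000
seg 2 [32.9°–115°] cycloidal, h=20: θ=34.9° here. β=2, B=82.1. 20·(0.0244 − sin(2π·0.0244)/(2π)) = 0.0019 → s = 0.0019

0.0019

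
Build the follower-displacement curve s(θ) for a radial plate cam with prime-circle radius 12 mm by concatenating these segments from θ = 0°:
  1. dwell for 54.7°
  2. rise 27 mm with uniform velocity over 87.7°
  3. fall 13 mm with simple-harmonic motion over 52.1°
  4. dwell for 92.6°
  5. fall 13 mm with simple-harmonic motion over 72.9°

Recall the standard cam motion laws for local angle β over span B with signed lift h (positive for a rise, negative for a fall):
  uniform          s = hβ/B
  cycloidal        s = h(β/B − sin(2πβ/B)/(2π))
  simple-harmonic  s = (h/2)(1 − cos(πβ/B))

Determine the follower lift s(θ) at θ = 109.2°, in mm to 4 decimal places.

seg 1 [0°–54.7°] dwell: s stays 0.0000
seg 2 [54.7°–142.4°] uniform, h=27: θ=109.2° here. β=54.5, B=87.7. 27·54.5/87.7 = 16.7788 → s = 16.7788

16.7788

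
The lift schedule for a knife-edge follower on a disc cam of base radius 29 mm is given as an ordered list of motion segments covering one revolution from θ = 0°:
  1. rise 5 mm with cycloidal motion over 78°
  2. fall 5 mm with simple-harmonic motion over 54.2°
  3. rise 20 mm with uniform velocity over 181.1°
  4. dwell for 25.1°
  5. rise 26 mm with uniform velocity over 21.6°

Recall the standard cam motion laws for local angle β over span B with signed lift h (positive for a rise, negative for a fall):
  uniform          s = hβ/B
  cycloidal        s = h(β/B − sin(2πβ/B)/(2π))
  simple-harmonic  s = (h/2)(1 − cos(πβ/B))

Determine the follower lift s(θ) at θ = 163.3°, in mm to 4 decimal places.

seg 1 [0°–78°] cycloidal, h=5: full span → s += 5 → s = 5.0000
seg 2 [78°–132.2°] simple-harmonic, h=-5: full span → s += -5 → s = 0.0000
seg 3 [132.2°–313.3°] uniform, h=20: θ=163.3° here. β=31.1, B=181.1. 20·31.1/181.1 = 3.4346 → s = 3.4346

3.4346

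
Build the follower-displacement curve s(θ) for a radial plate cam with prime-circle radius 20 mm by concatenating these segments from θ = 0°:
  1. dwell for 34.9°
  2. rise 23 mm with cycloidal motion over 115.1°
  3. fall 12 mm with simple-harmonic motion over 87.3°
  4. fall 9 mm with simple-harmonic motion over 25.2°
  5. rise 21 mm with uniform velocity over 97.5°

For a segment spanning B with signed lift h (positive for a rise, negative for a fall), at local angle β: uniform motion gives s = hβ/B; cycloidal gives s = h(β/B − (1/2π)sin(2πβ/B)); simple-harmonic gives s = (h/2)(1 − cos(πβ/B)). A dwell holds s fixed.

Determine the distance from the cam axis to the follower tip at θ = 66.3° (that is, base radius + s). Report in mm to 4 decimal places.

seg 1 [0°–34.9°] dwell: s stays 0.0000
seg 2 [34.9°–150°] cycloidal, h=23: θ=66.3° here. β=31.4, B=115.1. 23·(0.2728 − sin(2π·0.2728)/(2π)) = 2.6515 → s = 2.6515
radial distance = base radius + s = 20 + 2.6515 = 22.6515

22.6515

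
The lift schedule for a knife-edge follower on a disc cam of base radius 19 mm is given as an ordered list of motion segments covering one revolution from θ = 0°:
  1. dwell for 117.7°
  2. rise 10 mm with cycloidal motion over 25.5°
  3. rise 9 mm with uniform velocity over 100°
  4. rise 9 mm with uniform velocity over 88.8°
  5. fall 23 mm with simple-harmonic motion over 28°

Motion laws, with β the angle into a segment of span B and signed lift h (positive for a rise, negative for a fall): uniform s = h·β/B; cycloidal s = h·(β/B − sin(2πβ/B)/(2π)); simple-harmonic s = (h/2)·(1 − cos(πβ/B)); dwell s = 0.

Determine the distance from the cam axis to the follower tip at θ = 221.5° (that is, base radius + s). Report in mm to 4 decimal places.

seg 1 [0°–117.7°] dwell: s stays 0.0000
seg 2 [117.7°–143.2°] cycloidal, h=10: full span → s += 10 → s = 10.0000
seg 3 [143.2°–243.2°] uniform, h=9: θ=221.5° here. β=78.3, B=100. 9·78.3/100 = 7.0470 → s = 17.0470
radial distance = base radius + s = 19 + 17.0470 = 36.0470

36.0470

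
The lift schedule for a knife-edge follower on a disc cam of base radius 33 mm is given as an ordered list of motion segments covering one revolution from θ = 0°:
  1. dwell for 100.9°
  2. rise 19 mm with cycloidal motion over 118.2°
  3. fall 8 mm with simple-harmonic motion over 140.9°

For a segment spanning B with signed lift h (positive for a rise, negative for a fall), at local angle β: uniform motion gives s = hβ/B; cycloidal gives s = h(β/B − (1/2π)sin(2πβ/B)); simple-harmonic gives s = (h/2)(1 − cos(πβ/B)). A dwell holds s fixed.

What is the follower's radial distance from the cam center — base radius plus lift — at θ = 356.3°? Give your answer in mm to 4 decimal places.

seg 1 [0°–100.9°] dwell: s stays 0.0000
seg 2 [100.9°–219.1°] cycloidal, h=19: full span → s += 19 → s = 19.0000
seg 3 [219.1°–360°] simple-harmonic, h=-8: θ=356.3° here. β=137.2, B=140.9. -8/2·(1 − cos(π·0.9737)) = -7.9864 → s = 11.0136
radial distance = base radius + s = 33 + 11.0136 = 44.0136

44.0136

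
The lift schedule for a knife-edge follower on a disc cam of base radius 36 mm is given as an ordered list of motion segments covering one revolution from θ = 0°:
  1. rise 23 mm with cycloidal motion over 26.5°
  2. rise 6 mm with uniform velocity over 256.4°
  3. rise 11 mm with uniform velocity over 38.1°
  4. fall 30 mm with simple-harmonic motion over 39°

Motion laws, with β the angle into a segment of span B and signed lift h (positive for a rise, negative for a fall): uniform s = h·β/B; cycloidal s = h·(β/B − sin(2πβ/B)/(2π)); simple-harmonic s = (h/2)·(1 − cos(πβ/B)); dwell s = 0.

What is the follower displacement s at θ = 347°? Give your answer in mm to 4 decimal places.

seg 1 [0°–26.5°] cycloidal, h=23: full span → s += 23 → s = 23.0000
seg 2 [26.5°–282.9°] uniform, h=6: full span → s += 6 → s = 29.0000
seg 3 [282.9°–321°] uniform, h=11: full span → s += 11 → s = 40.0000
seg 4 [321°–360°] simple-harmonic, h=-30: θ=347° here. β=26, B=39. -30/2·(1 − cos(π·0.6667)) = -22.5000 → s = 17.5000

17.5000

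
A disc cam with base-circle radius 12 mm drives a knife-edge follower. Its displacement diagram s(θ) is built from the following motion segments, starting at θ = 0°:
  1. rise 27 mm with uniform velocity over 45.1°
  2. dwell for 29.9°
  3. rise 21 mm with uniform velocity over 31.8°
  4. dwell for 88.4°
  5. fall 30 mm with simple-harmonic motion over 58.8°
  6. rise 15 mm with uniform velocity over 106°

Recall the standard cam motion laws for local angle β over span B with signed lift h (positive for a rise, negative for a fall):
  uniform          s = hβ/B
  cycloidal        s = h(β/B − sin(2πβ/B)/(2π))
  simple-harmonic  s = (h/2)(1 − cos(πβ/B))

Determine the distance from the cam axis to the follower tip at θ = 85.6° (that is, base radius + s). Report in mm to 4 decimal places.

seg 1 [0°–45.1°] uniform, h=27: full span → s += 27 → s = 27.0000
seg 2 [45.1°–75°] dwell: s stays 27.0000
seg 3 [75°–106.8°] uniform, h=21: θ=85.6° here. β=10.6, B=31.8. 21·10.6/31.8 = 7.0000 → s = 34.0000
radial distance = base radius + s = 12 + 34.0000 = 46.0000

46.0000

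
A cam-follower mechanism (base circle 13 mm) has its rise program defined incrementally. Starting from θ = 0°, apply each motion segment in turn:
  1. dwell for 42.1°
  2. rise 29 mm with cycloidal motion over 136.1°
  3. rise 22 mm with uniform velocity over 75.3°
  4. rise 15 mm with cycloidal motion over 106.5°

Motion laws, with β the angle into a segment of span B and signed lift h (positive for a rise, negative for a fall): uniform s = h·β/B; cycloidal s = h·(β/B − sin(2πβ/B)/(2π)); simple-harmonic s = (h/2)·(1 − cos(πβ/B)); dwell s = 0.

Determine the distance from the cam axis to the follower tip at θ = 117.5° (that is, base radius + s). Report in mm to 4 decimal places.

seg 1 [0°–42.1°] dwell: s stays 0.0000
seg 2 [42.1°–178.2°] cycloidal, h=29: θ=117.5° here. β=75.4, B=136.1. 29·(0.5540 − sin(2π·0.5540)/(2π)) = 17.6024 → s = 17.6024
radial distance = base radius + s = 13 + 17.6024 = 30.6024

30.6024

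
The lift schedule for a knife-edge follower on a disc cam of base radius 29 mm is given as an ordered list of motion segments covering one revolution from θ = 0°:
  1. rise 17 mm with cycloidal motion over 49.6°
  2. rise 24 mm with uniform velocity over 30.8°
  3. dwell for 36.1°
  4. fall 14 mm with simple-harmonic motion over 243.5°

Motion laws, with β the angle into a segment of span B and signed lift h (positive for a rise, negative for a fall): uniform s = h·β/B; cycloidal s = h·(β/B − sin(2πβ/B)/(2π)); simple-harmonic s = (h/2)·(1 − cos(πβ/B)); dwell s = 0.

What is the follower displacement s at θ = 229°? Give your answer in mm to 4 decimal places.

seg 1 [0°–49.6°] cycloidal, h=17: full span → s += 17 → s = 17.0000
seg 2 [49.6°–80.4°] uniform, h=24: full span → s += 24 → s = 41.0000
seg 3 [80.4°–116.5°] dwell: s stays 41.0000
seg 4 [116.5°–360°] simple-harmonic, h=-14: θ=229° here. β=112.5, B=243.5. -14/2·(1 − cos(π·0.4620)) = -6.1666 → s = 34.8334

34.8334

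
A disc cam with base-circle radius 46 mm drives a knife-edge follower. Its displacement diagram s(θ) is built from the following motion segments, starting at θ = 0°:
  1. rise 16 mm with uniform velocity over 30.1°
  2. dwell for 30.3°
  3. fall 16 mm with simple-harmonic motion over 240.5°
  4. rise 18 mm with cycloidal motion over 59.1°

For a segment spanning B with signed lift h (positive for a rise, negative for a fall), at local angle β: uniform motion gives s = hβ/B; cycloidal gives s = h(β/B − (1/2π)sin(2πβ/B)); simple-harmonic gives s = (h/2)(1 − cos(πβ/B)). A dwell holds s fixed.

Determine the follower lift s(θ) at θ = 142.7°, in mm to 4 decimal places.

seg 1 [0°–30.1°] uniform, h=16: full span → s += 16 → s = 16.0000
seg 2 [30.1°–60.4°] dwell: s stays 16.0000
seg 3 [60.4°–300.9°] simple-harmonic, h=-16: θ=142.7° here. β=82.3, B=240.5. -16/2·(1 − cos(π·0.3422)) = -4.1946 → s = 11.8054

11.8054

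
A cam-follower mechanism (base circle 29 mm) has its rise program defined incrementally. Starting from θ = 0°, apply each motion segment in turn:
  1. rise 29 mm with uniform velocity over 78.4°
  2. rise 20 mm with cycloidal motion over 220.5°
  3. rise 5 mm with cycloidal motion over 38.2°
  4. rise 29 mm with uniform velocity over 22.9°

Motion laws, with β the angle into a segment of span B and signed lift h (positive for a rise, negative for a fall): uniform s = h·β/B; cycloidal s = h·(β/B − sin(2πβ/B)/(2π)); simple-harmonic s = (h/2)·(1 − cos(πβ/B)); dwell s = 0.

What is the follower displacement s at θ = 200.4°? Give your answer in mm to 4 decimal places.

seg 1 [0°–78.4°] uniform, h=29: full span → s += 29 → s = 29.0000
seg 2 [78.4°–298.9°] cycloidal, h=20: θ=200.4° here. β=122, B=220.5. 20·(0.5533 − sin(2π·0.5533)/(2π)) = 12.1117 → s = 41.1117

41.1117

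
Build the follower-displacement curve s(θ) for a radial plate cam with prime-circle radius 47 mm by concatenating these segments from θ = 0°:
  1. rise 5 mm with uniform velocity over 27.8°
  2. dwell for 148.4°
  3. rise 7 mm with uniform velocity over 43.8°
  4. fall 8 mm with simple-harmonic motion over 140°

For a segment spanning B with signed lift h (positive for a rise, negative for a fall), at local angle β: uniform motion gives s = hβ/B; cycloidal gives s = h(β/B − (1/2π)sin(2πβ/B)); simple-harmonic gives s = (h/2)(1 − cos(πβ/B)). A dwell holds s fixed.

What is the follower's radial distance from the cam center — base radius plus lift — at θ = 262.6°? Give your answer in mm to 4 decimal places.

seg 1 [0°–27.8°] uniform, h=5: full span → s += 5 → s = 5.0000
seg 2 [27.8°–176.2°] dwell: s stays 5.0000
seg 3 [176.2°–220°] uniform, h=7: full span → s += 7 → s = 12.0000
seg 4 [220°–360°] simple-harmonic, h=-8: θ=262.6° here. β=42.6, B=140. -8/2·(1 − cos(π·0.3043)) = -1.6926 → s = 10.3074
radial distance = base radius + s = 47 + 10.3074 = 57.3074

57.3074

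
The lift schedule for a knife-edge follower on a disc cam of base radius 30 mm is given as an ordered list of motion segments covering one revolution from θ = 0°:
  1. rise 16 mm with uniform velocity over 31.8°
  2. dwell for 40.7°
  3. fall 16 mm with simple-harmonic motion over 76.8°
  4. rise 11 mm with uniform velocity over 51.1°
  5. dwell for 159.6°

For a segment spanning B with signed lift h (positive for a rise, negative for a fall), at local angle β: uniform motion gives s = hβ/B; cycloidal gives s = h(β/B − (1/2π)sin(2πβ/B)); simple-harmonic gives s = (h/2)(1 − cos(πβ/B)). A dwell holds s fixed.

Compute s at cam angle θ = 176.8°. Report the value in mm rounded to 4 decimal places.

seg 1 [0°–31.8°] uniform, h=16: full span → s += 16 → s = 16.0000
seg 2 [31.8°–72.5°] dwell: s stays 16.0000
seg 3 [72.5°–149.3°] simple-harmonic, h=-16: full span → s += -16 → s = 0.0000
seg 4 [149.3°–200.4°] uniform, h=11: θ=176.8° here. β=27.5, B=51.1. 11·27.5/51.1 = 5.9198 → s = 5.9198

5.9198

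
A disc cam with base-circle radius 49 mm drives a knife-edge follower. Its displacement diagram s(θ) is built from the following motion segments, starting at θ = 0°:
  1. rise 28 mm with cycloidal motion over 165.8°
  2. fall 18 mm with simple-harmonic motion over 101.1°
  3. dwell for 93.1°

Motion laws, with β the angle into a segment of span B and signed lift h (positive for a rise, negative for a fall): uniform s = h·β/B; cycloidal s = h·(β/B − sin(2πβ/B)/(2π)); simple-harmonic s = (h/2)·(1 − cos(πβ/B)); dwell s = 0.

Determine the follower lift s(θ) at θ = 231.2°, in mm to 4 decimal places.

seg 1 [0°–165.8°] cycloidal, h=28: full span → s += 28 → s = 28.0000
seg 2 [165.8°–266.9°] simple-harmonic, h=-18: θ=231.2° here. β=65.4, B=101.1. -18/2·(1 − cos(π·0.6469)) = -13.0072 → s = 14.9928

14.9928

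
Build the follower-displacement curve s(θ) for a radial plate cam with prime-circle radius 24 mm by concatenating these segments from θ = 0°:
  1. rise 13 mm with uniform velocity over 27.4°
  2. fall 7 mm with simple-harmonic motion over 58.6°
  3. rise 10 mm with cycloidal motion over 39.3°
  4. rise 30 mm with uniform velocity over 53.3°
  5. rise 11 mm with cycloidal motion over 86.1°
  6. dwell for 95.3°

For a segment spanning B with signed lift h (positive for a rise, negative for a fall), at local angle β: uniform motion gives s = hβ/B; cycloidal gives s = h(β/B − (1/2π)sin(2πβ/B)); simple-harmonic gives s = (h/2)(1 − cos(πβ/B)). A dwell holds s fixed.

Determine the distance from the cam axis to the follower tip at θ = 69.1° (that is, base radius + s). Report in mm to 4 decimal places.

seg 1 [0°–27.4°] uniform, h=13: full span → s += 13 → s = 13.0000
seg 2 [27.4°–86°] simple-harmonic, h=-7: θ=69.1° here. β=41.7, B=58.6. -7/2·(1 − cos(π·0.7116)) = -5.6591 → s = 7.3409
radial distance = base radius + s = 24 + 7.3409 = 31.3409

31.3409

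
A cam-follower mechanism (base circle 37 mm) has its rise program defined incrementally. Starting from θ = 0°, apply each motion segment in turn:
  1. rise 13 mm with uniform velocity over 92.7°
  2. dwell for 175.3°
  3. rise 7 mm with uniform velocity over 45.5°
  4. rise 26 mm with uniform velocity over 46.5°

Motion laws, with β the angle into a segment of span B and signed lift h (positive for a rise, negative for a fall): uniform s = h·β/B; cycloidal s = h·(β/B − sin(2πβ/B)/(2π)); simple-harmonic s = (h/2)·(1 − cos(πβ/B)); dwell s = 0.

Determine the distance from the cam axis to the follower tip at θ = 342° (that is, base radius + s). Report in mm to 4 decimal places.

seg 1 [0°–92.7°] uniform, h=13: full span → s += 13 → s = 13.0000
seg 2 [92.7°–268°] dwell: s stays 13.0000
seg 3 [268°–313.5°] uniform, h=7: full span → s += 7 → s = 20.0000
seg 4 [313.5°–360°] uniform, h=26: θ=342° here. β=28.5, B=46.5. 26·28.5/46.5 = 15.9355 → s = 35.9355
radial distance = base radius + s = 37 + 35.9355 = 72.9355

72.9355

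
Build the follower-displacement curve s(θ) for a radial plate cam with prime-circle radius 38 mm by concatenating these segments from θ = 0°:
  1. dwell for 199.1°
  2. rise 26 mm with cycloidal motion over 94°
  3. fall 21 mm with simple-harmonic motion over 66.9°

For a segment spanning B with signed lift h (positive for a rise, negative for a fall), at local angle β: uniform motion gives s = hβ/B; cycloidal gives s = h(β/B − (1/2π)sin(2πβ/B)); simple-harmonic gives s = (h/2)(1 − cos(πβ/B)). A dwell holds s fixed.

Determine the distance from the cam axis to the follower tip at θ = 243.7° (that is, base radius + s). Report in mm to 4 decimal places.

seg 1 [0°–199.1°] dwell: s stays 0.0000
seg 2 [199.1°–293.1°] cycloidal, h=26: θ=243.7° here. β=44.6, B=94. 26·(0.4745 − sin(2π·0.4745)/(2π)) = 11.6752 → s = 11.6752
radial distance = base radius + s = 38 + 11.6752 = 49.6752

49.6752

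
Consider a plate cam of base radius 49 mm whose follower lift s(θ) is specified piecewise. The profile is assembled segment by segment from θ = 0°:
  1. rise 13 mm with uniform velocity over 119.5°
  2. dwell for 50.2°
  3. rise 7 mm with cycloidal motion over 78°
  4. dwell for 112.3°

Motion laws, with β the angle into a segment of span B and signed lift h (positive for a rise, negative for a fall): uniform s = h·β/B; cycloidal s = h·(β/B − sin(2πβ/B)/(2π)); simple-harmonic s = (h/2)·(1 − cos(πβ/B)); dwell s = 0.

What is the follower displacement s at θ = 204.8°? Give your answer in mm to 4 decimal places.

seg 1 [0°–119.5°] uniform, h=13: full span → s += 13 → s = 13.0000
seg 2 [119.5°–169.7°] dwell: s stays 13.0000
seg 3 [169.7°–247.7°] cycloidal, h=7: θ=204.8° here. β=35.1, B=78. 7·(0.4500 − sin(2π·0.4500)/(2π)) = 2.8057 → s = 15.8057

15.8057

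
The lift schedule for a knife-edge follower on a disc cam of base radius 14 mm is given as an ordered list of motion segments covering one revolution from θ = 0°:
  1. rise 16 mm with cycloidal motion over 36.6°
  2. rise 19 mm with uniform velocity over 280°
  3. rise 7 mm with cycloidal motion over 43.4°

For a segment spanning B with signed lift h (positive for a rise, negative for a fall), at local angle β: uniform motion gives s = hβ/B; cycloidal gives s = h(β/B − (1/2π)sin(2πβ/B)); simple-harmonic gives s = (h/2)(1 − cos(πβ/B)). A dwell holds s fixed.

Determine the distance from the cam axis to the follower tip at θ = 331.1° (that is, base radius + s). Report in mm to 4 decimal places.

seg 1 [0°–36.6°] cycloidal, h=16: full span → s += 16 → s = 16.0000
seg 2 [36.6°–316.6°] uniform, h=19: full span → s += 19 → s = 35.0000
seg 3 [316.6°–360°] cycloidal, h=7: θ=331.1° here. β=14.5, B=43.4. 7·(0.3341 − sin(2π·0.3341)/(2π)) = 1.3766 → s = 36.3766
radial distance = base radius + s = 14 + 36.3766 = 50.3766

50.3766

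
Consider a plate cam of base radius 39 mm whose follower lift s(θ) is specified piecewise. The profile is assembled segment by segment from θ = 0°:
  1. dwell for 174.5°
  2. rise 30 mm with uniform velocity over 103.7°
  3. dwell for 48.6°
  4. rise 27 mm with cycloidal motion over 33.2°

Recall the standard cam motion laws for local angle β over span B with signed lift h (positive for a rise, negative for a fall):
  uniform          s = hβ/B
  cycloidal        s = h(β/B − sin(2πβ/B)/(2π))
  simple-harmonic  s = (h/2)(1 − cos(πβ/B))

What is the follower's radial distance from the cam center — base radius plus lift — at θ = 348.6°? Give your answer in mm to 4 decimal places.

seg 1 [0°–174.5°] dwell: s stays 0.0000
seg 2 [174.5°–278.2°] uniform, h=30: full span → s += 30 → s = 30.0000
seg 3 [278.2°–326.8°] dwell: s stays 30.0000
seg 4 [326.8°–360°] cycloidal, h=27: θ=348.6° here. β=21.8, B=33.2. 27·(0.6566 − sin(2π·0.6566)/(2π)) = 21.3075 → s = 51.3075
radial distance = base radius + s = 39 + 51.3075 = 90.3075

90.3075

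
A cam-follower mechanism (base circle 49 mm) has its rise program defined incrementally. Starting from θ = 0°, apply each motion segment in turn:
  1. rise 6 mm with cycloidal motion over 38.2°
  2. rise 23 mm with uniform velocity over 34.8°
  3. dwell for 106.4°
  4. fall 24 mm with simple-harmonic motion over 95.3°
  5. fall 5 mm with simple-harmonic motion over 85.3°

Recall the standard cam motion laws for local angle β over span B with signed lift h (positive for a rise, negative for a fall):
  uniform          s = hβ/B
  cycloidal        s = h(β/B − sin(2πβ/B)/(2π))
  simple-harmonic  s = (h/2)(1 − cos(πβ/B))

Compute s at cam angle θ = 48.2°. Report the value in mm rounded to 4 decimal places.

seg 1 [0°–38.2°] cycloidal, h=6: full span → s += 6 → s = 6.0000
seg 2 [38.2°–73°] uniform, h=23: θ=48.2° here. β=10, B=34.8. 23·10/34.8 = 6.6092 → s = 12.6092

12.6092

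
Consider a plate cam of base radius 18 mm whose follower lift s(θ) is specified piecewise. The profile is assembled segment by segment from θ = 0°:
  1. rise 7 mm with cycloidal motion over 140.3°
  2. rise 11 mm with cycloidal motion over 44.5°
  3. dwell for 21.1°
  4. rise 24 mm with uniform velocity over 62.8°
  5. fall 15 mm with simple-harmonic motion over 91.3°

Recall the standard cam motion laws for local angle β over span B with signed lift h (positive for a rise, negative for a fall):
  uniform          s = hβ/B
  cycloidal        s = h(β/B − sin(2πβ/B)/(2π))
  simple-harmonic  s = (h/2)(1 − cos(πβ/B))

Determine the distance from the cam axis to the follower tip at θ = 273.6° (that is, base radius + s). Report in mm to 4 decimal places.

seg 1 [0°–140.3°] cycloidal, h=7: full span → s += 7 → s = 7.0000
seg 2 [140.3°–184.8°] cycloidal, h=11: full span → s += 11 → s = 18.0000
seg 3 [184.8°–205.9°] dwell: s stays 18.0000
seg 4 [205.9°–268.7°] uniform, h=24: full span → s += 24 → s = 42.0000
seg 5 [268.7°–360°] simple-harmonic, h=-15: θ=273.6° here. β=4.9, B=91.3. -15/2·(1 − cos(π·0.0537)) = -0.1064 → s = 41.8936
radial distance = base radius + s = 18 + 41.8936 = 59.8936

59.8936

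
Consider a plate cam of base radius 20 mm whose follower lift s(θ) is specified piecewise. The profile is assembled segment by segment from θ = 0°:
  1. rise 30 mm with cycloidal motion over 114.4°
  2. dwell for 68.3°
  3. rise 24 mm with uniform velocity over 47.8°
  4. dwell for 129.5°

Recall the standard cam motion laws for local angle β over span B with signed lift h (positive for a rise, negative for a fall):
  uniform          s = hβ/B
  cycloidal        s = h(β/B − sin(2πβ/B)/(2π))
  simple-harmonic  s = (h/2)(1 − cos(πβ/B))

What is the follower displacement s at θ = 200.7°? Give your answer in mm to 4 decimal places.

seg 1 [0°–114.4°] cycloidal, h=30: full span → s += 30 → s = 30.0000
seg 2 [114.4°–182.7°] dwell: s stays 30.0000
seg 3 [182.7°–230.5°] uniform, h=24: θ=200.7° here. β=18, B=47.8. 24·18/47.8 = 9.0377 → s = 39.0377

39.0377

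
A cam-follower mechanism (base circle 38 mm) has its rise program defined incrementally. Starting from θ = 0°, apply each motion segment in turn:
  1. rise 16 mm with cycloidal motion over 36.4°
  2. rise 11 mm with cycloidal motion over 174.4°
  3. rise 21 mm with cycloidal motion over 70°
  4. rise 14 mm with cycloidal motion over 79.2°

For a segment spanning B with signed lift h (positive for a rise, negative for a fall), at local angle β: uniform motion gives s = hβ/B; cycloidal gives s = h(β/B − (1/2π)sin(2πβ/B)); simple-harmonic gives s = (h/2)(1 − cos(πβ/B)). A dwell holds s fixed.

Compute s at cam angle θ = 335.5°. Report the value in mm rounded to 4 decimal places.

seg 1 [0°–36.4°] cycloidal, h=16: full span → s += 16 → s = 16.0000
seg 2 [36.4°–210.8°] cycloidal, h=11: full span → s += 11 → s = 27.0000
seg 3 [210.8°–280.8°] cycloidal, h=21: full span → s += 21 → s = 48.0000
seg 4 [280.8°–360°] cycloidal, h=14: θ=335.5° here. β=54.7, B=79.2. 14·(0.6907 − sin(2π·0.6907)/(2π)) = 11.7443 → s = 59.7443

59.7443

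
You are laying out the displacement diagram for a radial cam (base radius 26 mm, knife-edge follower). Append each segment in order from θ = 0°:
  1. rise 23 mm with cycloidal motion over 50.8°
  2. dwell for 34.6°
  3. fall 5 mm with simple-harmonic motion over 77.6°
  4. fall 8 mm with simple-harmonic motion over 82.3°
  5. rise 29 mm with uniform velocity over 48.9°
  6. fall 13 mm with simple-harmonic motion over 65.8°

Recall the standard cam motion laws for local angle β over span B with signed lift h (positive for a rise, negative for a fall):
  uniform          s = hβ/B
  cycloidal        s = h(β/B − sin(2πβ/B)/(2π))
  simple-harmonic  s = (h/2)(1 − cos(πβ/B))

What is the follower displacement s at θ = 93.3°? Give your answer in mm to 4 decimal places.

seg 1 [0°–50.8°] cycloidal, h=23: full span → s += 23 → s = 23.0000
seg 2 [50.8°–85.4°] dwell: s stays 23.0000
seg 3 [85.4°–163°] simple-harmonic, h=-5: θ=93.3° here. β=7.9, B=77.6. -5/2·(1 − cos(π·0.1018)) = -0.1268 → s = 22.8732

22.8732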